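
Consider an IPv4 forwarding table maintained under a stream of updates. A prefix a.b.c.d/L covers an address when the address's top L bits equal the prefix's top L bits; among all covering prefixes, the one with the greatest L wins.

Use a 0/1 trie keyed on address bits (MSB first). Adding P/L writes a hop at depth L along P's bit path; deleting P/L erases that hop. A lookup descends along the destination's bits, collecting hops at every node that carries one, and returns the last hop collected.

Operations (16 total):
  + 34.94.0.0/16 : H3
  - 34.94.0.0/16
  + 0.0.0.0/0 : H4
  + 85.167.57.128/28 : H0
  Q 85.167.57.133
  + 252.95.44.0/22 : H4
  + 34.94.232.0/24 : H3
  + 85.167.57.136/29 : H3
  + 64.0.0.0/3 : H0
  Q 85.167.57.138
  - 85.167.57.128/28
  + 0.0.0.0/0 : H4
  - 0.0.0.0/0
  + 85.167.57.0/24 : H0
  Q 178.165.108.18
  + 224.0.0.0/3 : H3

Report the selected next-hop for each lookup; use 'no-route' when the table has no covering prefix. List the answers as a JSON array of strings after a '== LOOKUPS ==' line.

Process each operation:
  add 34.94.0.0/16 -> H3 at depth 16
  - 34.94.0.0/16 clear@16
  add 0.0.0.0/0 -> H4 at depth 0
  add 85.167.57.128/28 -> H0 at depth 28
  ? 85.167.57.133  path d0:H4→d1:-→d2:-→d3:-→d4:-→d5:-→d6:-→d7:-→d8:-→d9:-→d10:-→d11:-→d12:-→d13:-→d14:-→d15:-→d16:-→d17:-→d18:-→d19:-→d20:-→d21:-→d22:-→d23:-→d24:-→d25:-→d26:-→d27:-→d28:H0  best=H0
  add 252.95.44.0/22 -> H4 at depth 22
  add 34.94.232.0/24 -> H3 at depth 24
  add 85.167.57.136/29 -> H3 at depth 29
  add 64.0.0.0/3 -> H0 at depth 3
  ? 85.167.57.138  path d0:H4→d1:-→d2:-→d3:H0→d4:-→d5:-→d6:-→d7:-→d8:-→d9:-→d10:-→d11:-→d12:-→d13:-→d14:-→d15:-→d16:-→d17:-→d18:-→d19:-→d20:-→d21:-→d22:-→d23:-→d24:-→d25:-→d26:-→d27:-→d28:H0→d29:H3  best=H3
  - 85.167.57.128/28 clear@28
  add 0.0.0.0/0 -> H4 at depth 0
  - 0.0.0.0/0 clear@0
  add 85.167.57.0/24 -> H0 at depth 24
  ? 178.165.108.18  path d0:-→d1:-  best=no-route
  add 224.0.0.0/3 -> H3 at depth 3

== LOOKUPS ==
["H0","H3","no-route"]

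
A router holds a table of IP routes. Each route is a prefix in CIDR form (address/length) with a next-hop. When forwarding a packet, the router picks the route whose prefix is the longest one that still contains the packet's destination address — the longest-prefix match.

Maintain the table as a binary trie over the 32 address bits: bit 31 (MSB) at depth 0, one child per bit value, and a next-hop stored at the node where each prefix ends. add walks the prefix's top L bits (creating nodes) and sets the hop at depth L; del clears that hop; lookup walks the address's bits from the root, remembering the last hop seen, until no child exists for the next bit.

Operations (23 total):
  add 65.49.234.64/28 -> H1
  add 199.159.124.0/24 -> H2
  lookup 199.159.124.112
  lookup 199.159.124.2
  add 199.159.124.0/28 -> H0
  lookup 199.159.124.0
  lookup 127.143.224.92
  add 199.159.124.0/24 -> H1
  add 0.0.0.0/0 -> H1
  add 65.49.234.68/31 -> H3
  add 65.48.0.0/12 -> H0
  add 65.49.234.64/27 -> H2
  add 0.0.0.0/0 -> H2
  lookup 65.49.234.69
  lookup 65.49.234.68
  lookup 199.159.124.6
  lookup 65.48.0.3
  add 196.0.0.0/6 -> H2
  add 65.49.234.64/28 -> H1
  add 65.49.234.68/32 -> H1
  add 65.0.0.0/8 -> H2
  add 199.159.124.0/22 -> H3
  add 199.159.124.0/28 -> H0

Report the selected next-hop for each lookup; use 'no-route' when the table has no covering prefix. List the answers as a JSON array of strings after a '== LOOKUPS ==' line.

Apply in order:
  add 65.49.234.64/28 -> H1 at depth 28
  add 199.159.124.0/24 -> H2 at depth 24
  Q 199.159.124.112: descend 110001111001111101111100 ; hops seen [H2] ; pick H2
  Q 199.159.124.2: descend 110001111001111101111100 ; hops seen [H2] ; pick H2
  add 199.159.124.0/28 -> H0 at depth 28
  Q 199.159.124.0: descend 1100011110011111011111000000 ; hops seen [H2,H0] ; pick H0
  Q 127.143.224.92: descend 01 ; hops seen [∅] ; pick no-route
  add 199.159.124.0/24 -> H1 at depth 24
  add 0.0.0.0/0 -> H1 at depth 0
  add 65.49.234.68/31 -> H3 at depth 31
  add 65.48.0.0/12 -> H0 at depth 12
  add 65.49.234.64/27 -> H2 at depth 27
  add 0.0.0.0/0 -> H2 at depth 0
  Q 65.49.234.69: descend 0100000100110001111010100100010 ; hops seen [H2,H0,H2,H1,H3] ; pick H3
  Q 65.49.234.68: descend 0100000100110001111010100100010 ; hops seen [H2,H0,H2,H1,H3] ; pick H3
  Q 199.159.124.6: descend 1100011110011111011111000000 ; hops seen [H2,H1,H0] ; pick H0
  Q 65.48.0.3: descend 010000010011000 ; hops seen [H2,H0] ; pick H0
  add 196.0.0.0/6 -> H2 at depth 6
  add 65.49.234.64/28 -> H1 at depth 28
  add 65.49.234.68/32 -> H1 at depth 32
  add 65.0.0.0/8 -> H2 at depth 8
  add 199.159.124.0/22 -> H3 at depth 22
  add 199.159.124.0/28 -> H0 at depth 28

== LOOKUPS ==
["H2","H2","H0","no-route","H3","H3","H0","H0"]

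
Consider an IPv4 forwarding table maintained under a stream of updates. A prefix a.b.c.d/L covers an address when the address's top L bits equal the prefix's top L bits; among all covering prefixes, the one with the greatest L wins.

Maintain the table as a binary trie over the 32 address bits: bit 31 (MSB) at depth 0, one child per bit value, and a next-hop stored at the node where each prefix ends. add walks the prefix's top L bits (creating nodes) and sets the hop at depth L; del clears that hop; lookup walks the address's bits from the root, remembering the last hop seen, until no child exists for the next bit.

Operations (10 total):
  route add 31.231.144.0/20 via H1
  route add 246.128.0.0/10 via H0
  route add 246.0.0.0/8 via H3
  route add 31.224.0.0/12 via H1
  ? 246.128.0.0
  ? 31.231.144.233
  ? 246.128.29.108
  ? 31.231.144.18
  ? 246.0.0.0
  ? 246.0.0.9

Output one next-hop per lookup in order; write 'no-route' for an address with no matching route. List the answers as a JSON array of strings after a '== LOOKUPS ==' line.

Process each operation:
  + 31.231.144.0/20 (H1) depth=20
  + 246.128.0.0/10 (H0) depth=10
  + 246.0.0.0/8 (H3) depth=8
  + 31.224.0.0/12 (H1) depth=12
  ? 246.128.0.0  path d0:-→d1:-→d2:-→d3:-→d4:-→d5:-→d6:-→d7:-→d8:H3→d9:-→d10:H0  best=H0
  ? 31.231.144.233  path d0:-→d1:-→d2:-→d3:-→d4:-→d5:-→d6:-→d7:-→d8:-→d9:-→d10:-→d11:-→d12:H1→d13:-→d14:-→d15:-→d16:-→d17:-→d18:-→d19:-→d20:H1  best=H1
  ? 246.128.29.108  path d0:-→d1:-→d2:-→d3:-→d4:-→d5:-→d6:-→d7:-→d8:H3→d9:-→d10:H0  best=H0
  ? 31.231.144.18  path d0:-→d1:-→d2:-→d3:-→d4:-→d5:-→d6:-→d7:-→d8:-→d9:-→d10:-→d11:-→d12:H1→d13:-→d14:-→d15:-→d16:-→d17:-→d18:-→d19:-→d20:H1  best=H1
  ? 246.0.0.0  path d0:-→d1:-→d2:-→d3:-→d4:-→d5:-→d6:-→d7:-→d8:H3  best=H3
  ? 246.0.0.9  path d0:-→d1:-→d2:-→d3:-→d4:-→d5:-→d6:-→d7:-→d8:H3  best=H3

== LOOKUPS ==
["H0","H1","H0","H1","H3","H3"]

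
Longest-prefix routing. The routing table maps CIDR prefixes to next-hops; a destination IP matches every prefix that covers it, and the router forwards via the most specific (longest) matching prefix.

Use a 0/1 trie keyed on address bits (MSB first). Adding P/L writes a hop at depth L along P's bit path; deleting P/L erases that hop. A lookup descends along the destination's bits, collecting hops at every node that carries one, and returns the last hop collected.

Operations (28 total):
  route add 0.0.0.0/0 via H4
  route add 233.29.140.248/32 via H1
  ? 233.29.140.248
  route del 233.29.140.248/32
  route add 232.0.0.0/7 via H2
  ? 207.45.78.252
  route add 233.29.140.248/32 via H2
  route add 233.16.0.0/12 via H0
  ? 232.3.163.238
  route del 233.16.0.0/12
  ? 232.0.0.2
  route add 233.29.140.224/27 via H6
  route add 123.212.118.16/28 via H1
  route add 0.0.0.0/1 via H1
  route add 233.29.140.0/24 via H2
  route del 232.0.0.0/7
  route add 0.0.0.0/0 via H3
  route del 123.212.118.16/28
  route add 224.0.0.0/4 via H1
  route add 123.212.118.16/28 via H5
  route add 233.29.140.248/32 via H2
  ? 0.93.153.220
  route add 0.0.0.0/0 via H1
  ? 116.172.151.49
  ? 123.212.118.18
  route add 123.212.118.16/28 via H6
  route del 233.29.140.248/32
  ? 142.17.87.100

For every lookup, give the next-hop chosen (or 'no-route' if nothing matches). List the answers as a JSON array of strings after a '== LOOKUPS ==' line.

Process each operation:
  add 0.0.0.0/0 -> H4 at depth 0
  add 233.29.140.248/32 -> H1 at depth 32
  lookup 233.29.140.248: bits 11101001000111011000110011111000 walk d0:H4→d1:-→d2:-→d3:-→d4:-→d5:-→d6:-→d7:-→d8:-→d9:-→d10:-→d11:-→d12:-→d13:-→d14:-→d15:-→d16:-→d17:-→d18:-→d19:-→d20:-→d21:-→d22:-→d23:-→d24:-→d25:-→d26:-→d27:-→d28:-→d29:-→d30:-→d31:-→d32:H1 -> H1
  del 233.29.140.248/32 (clear depth 32)
  add 232.0.0.0/7 -> H2 at depth 7
  lookup 207.45.78.252: bits 11 walk d0:H4→d1:-→d2:- -> H4
  add 233.29.140.248/32 -> H2 at depth 32
  add 233.16.0.0/12 -> H0 at depth 12
  lookup 232.3.163.238: bits 1110100 walk d0:H4→d1:-→d2:-→d3:-→d4:-→d5:-→d6:-→d7:H2 -> H2
  del 233.16.0.0/12 (clear depth 12)
  lookup 232.0.0.2: bits 1110100 walk d0:H4→d1:-→d2:-→d3:-→d4:-→d5:-→d6:-→d7:H2 -> H2
  add 233.29.140.224/27 -> H6 at depth 27
  add 123.212.118.16/28 -> H1 at depth 28
  add 0.0.0.0/1 -> H1 at depth 1
  add 233.29.140.0/24 -> H2 at depth 24
  del 232.0.0.0/7 (clear depth 7)
  add 0.0.0.0/0 -> H3 at depth 0
  del 123.212.118.16/28 (clear depth 28)
  add 224.0.0.0/4 -> H1 at depth 4
  add 123.212.118.16/28 -> H5 at depth 28
  add 233.29.140.248/32 -> H2 at depth 32
  lookup 0.93.153.220: bits 0 walk d0:H3→d1:H1 -> H1
  add 0.0.0.0/0 -> H1 at depth 0
  lookup 116.172.151.49: bits 0111 walk d0:H1→d1:H1→d2:-→d3:-→d4:- -> H1
  lookup 123.212.118.18: bits 0111101111010100011101100001 walk d0:H1→d1:H1→d2:-→d3:-→d4:-→d5:-→d6:-→d7:-→d8:-→d9:-→d10:-→d11:-→d12:-→d13:-→d14:-→d15:-→d16:-→d17:-→d18:-→d19:-→d20:-→d21:-→d22:-→d23:-→d24:-→d25:-→d26:-→d27:-→d28:H5 -> H5
  add 123.212.118.16/28 -> H6 at depth 28
  del 233.29.140.248/32 (clear depth 32)
  lookup 142.17.87.100: bits 1 walk d0:H1→d1:- -> H1

== LOOKUPS ==
["H1","H4","H2","H2","H1","H1","H5","H1"]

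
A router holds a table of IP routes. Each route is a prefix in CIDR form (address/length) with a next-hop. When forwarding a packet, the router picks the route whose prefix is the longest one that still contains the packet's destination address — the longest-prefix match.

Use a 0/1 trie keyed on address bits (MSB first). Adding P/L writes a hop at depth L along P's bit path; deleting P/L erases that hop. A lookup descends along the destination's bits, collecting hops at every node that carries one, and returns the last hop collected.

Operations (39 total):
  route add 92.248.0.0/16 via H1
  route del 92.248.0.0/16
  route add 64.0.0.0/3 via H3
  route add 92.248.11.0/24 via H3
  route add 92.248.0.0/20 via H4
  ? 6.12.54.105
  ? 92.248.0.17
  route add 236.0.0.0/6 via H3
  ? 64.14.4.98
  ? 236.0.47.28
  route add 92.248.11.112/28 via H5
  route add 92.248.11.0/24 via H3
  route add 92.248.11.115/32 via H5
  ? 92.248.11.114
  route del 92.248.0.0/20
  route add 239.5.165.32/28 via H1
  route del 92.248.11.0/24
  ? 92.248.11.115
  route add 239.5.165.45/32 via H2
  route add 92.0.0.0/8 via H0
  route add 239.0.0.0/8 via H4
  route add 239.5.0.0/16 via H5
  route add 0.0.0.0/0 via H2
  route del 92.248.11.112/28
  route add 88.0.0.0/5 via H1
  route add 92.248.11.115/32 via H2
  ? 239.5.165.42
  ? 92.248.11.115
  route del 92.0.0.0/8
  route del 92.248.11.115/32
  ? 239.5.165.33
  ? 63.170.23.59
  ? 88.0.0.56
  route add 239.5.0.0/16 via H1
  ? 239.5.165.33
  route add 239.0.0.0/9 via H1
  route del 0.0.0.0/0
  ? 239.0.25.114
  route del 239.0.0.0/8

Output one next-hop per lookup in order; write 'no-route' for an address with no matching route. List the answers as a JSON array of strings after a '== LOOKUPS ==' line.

Process each operation:
  + 92.248.0.0/16 (H1) depth=16
  del 92.248.0.0/16 (clear depth 16)
  + 64.0.0.0/3 (H3) depth=3
  + 92.248.11.0/24 (H3) depth=24
  + 92.248.0.0/20 (H4) depth=20
  ? 6.12.54.105  path d0:-→d1:-  best=no-route
  ? 92.248.0.17  path d0:-→d1:-→d2:-→d3:H3→d4:-→d5:-→d6:-→d7:-→d8:-→d9:-→d10:-→d11:-→d12:-→d13:-→d14:-→d15:-→d16:-→d17:-→d18:-→d19:-→d20:H4  best=H4
  + 236.0.0.0/6 (H3) depth=6
  ? 64.14.4.98  path d0:-→d1:-→d2:-→d3:H3  best=H3
  ? 236.0.47.28  path d0:-→d1:-→d2:-→d3:-→d4:-→d5:-→d6:H3  best=H3
  + 92.248.11.112/28 (H5) depth=28
  + 92.248.11.0/24 (H3) depth=24
  + 92.248.11.115/32 (H5) depth=32
  ? 92.248.11.114  path d0:-→d1:-→d2:-→d3:H3→d4:-→d5:-→d6:-→d7:-→d8:-→d9:-→d10:-→d11:-→d12:-→d13:-→d14:-→d15:-→d16:-→d17:-→d18:-→d19:-→d20:H4→d21:-→d22:-→d23:-→d24:H3→d25:-→d26:-→d27:-→d28:H5→d29:-→d30:-→d31:-  best=H5
  del 92.248.0.0/20 (clear depth 20)
  + 239.5.165.32/28 (H1) depth=28
  del 92.248.11.0/24 (clear depth 24)
  ? 92.248.11.115  path d0:-→d1:-→d2:-→d3:H3→d4:-→d5:-→d6:-→d7:-→d8:-→d9:-→d10:-→d11:-→d12:-→d13:-→d14:-→d15:-→d16:-→d17:-→d18:-→d19:-→d20:-→d21:-→d22:-→d23:-→d24:-→d25:-→d26:-→d27:-→d28:H5→d29:-→d30:-→d31:-→d32:H5  best=H5
  + 239.5.165.45/32 (H2) depth=32
  + 92.0.0.0/8 (H0) depth=8
  + 239.0.0.0/8 (H4) depth=8
  + 239.5.0.0/16 (H5) depth=16
  + 0.0.0.0/0 (H2) depth=0
  del 92.248.11.112/28 (clear depth 28)
  + 88.0.0.0/5 (H1) depth=5
  + 92.248.11.115/32 (H2) depth=32
  ? 239.5.165.42  path d0:H2→d1:-→d2:-→d3:-→d4:-→d5:-→d6:H3→d7:-→d8:H4→d9:-→d10:-→d11:-→d12:-→d13:-→d14:-→d15:-→d16:H5→d17:-→d18:-→d19:-→d20:-→d21:-→d22:-→d23:-→d24:-→d25:-→d26:-→d27:-→d28:H1→d29:-  best=H1
  ? 92.248.11.115  path d0:H2→d1:-→d2:-→d3:H3→d4:-→d5:H1→d6:-→d7:-→d8:H0→d9:-→d10:-→d11:-→d12:-→d13:-→d14:-→d15:-→d16:-→d17:-→d18:-→d19:-→d20:-→d21:-→d22:-→d23:-→d24:-→d25:-→d26:-→d27:-→d28:-→d29:-→d30:-→d31:-→d32:H2  best=H2
  del 92.0.0.0/8 (clear depth 8)
  del 92.248.11.115/32 (clear depth 32)
  ? 239.5.165.33  path d0:H2→d1:-→d2:-→d3:-→d4:-→d5:-→d6:H3→d7:-→d8:H4→d9:-→d10:-→d11:-→d12:-→d13:-→d14:-→d15:-→d16:H5→d17:-→d18:-→d19:-→d20:-→d21:-→d22:-→d23:-→d24:-→d25:-→d26:-→d27:-→d28:H1  best=H1
  ? 63.170.23.59  path d0:H2→d1:-  best=H2
  ? 88.0.0.56  path d0:H2→d1:-→d2:-→d3:H3→d4:-→d5:H1  best=H1
  + 239.5.0.0/16 (H1) depth=16
  ? 239.5.165.33  path d0:H2→d1:-→d2:-→d3:-→d4:-→d5:-→d6:H3→d7:-→d8:H4→d9:-→d10:-→d11:-→d12:-→d13:-→d14:-→d15:-→d16:H1→d17:-→d18:-→d19:-→d20:-→d21:-→d22:-→d23:-→d24:-→d25:-→d26:-→d27:-→d28:H1  best=H1
  + 239.0.0.0/9 (H1) depth=9
  del 0.0.0.0/0 (clear depth 0)
  ? 239.0.25.114  path d0:-→d1:-→d2:-→d3:-→d4:-→d5:-→d6:H3→d7:-→d8:H4→d9:H1→d10:-→d11:-→d12:-→d13:-  best=H1
  del 239.0.0.0/8 (clear depth 8)

== LOOKUPS ==
["no-route","H4","H3","H3","H5","H5","H1","H2","H1","H2","H1","H1","H1"]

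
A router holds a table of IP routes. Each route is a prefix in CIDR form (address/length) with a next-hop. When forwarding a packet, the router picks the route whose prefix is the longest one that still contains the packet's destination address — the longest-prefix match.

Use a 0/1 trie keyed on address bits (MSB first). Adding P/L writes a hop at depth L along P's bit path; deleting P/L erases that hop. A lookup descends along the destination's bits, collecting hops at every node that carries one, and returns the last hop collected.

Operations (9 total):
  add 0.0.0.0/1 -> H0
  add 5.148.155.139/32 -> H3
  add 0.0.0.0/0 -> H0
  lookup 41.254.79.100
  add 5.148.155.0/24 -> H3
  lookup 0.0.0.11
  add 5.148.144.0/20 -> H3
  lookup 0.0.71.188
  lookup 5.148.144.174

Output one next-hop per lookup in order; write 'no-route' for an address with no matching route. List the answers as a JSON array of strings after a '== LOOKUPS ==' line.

Trace:
  add 0.0.0.0/1 -> H0 at depth 1
  add 5.148.155.139/32 -> H3 at depth 32
  add 0.0.0.0/0 -> H0 at depth 0
  lookup 41.254.79.100: bits 00 walk d0:H0→d1:H0→d2:- -> H0
  add 5.148.155.0/24 -> H3 at depth 24
  lookup 0.0.0.11: bits 00000 walk d0:H0→d1:H0→d2:-→d3:-→d4:-→d5:- -> H0
  add 5.148.144.0/20 -> H3 at depth 20
  lookup 0.0.71.188: bits 00000 walk d0:H0→d1:H0→d2:-→d3:-→d4:-→d5:- -> H0
  lookup 5.148.144.174: bits 00000101100101001001 walk d0:H0→d1:H0→d2:-→d3:-→d4:-→d5:-→d6:-→d7:-→d8:-→d9:-→d10:-→d11:-→d12:-→d13:-→d14:-→d15:-→d16:-→d17:-→d18:-→d19:-→d20:H3 -> H3

== LOOKUPS ==
["H0","H0","H0","H3"]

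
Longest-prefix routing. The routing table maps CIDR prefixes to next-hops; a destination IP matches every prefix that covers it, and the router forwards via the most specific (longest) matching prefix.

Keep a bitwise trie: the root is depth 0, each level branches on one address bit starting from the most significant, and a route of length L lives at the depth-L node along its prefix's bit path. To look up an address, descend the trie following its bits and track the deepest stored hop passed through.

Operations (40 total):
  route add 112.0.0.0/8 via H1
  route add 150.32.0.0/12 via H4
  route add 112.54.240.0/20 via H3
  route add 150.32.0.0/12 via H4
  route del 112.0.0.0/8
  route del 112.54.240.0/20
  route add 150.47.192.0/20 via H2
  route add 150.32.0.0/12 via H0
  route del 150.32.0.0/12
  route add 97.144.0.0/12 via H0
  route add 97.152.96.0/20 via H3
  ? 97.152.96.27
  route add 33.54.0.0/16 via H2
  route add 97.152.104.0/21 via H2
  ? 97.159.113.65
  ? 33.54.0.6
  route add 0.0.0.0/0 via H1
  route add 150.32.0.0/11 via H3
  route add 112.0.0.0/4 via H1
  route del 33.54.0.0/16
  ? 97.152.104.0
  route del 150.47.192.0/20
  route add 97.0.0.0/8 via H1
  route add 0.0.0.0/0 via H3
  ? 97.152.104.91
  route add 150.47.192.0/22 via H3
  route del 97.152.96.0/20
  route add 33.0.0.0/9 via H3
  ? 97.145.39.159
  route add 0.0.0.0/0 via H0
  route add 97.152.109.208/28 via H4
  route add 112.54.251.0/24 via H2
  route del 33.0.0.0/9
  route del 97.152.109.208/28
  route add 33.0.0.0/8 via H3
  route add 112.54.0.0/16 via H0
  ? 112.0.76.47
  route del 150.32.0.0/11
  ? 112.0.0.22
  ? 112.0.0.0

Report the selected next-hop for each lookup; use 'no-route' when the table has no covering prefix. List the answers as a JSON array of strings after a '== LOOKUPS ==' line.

Apply in order:
  add 112.0.0.0/8 -> H1 at depth 8
  add 150.32.0.0/12 -> H4 at depth 12
  add 112.54.240.0/20 -> H3 at depth 20
  add 150.32.0.0/12 -> H4 at depth 12
  del 112.0.0.0/8 (clear depth 8)
  del 112.54.240.0/20 (clear depth 20)
  add 150.47.192.0/20 -> H2 at depth 20
  add 150.32.0.0/12 -> H0 at depth 12
  del 150.32.0.0/12 (clear depth 12)
  add 97.144.0.0/12 -> H0 at depth 12
  add 97.152.96.0/20 -> H3 at depth 20
  Q 97.152.96.27: descend 01100001100110000110 ; hops seen [H0,H3] ; pick H3
  add 33.54.0.0/16 -> H2 at depth 16
  add 97.152.104.0/21 -> H2 at depth 21
  Q 97.159.113.65: descend 0110000110011 ; hops seen [H0] ; pick H0
  Q 33.54.0.6: descend 0010000100110110 ; hops seen [H2] ; pick H2
  add 0.0.0.0/0 -> H1 at depth 0
  add 150.32.0.0/11 -> H3 at depth 11
  add 112.0.0.0/4 -> H1 at depth 4
  del 33.54.0.0/16 (clear depth 16)
  Q 97.152.104.0: descend 011000011001100001101 ; hops seen [H1,H0,H3,H2] ; pick H2
  del 150.47.192.0/20 (clear depth 20)
  add 97.0.0.0/8 -> H1 at depth 8
  add 0.0.0.0/0 -> H3 at depth 0
  Q 97.152.104.91: descend 011000011001100001101 ; hops seen [H3,H1,H0,H3,H2] ; pick H2
  add 150.47.192.0/22 -> H3 at depth 22
  del 97.152.96.0/20 (clear depth 20)
  add 33.0.0.0/9 -> H3 at depth 9
  Q 97.145.39.159: descend 011000011001 ; hops seen [H3,H1,H0] ; pick H0
  add 0.0.0.0/0 -> H0 at depth 0
  add 97.152.109.208/28 -> H4 at depth 28
  add 112.54.251.0/24 -> H2 at depth 24
  del 33.0.0.0/9 (clear depth 9)
  del 97.152.109.208/28 (clear depth 28)
  add 33.0.0.0/8 -> H3 at depth 8
  add 112.54.0.0/16 -> H0 at depth 16
  Q 112.0.76.47: descend 0111000000 ; hops seen [H0,H1] ; pick H1
  del 150.32.0.0/11 (clear depth 11)
  Q 112.0.0.22: descend 0111000000 ; hops seen [H0,H1] ; pick H1
  Q 112.0.0.0: descend 0111000000 ; hops seen [H0,H1] ; pick H1

== LOOKUPS ==
["H3","H0","H2","H2","H2","H0","H1","H1","H1"]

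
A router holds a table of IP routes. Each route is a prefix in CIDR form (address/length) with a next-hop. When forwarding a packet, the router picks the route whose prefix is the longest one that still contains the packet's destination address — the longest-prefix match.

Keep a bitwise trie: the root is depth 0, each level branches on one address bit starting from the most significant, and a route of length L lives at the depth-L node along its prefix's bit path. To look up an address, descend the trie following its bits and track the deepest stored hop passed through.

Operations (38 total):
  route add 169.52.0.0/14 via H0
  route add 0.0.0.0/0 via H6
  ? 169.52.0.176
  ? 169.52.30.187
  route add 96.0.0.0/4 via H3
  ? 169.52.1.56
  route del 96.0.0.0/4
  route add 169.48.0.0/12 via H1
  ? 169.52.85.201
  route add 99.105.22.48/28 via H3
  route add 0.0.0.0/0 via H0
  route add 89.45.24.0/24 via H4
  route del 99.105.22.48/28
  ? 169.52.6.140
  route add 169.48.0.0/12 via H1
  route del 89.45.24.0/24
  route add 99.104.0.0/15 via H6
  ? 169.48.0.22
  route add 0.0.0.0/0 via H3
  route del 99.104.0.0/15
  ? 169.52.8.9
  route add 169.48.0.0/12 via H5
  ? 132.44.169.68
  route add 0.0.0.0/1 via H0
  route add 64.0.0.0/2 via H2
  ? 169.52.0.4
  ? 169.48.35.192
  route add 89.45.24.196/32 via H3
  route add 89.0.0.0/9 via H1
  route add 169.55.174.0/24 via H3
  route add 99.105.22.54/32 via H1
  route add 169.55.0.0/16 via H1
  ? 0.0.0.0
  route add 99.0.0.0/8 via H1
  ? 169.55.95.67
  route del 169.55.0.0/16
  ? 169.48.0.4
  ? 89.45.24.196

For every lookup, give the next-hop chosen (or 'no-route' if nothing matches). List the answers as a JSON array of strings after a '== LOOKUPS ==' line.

Apply in order:
  add 169.52.0.0/14 -> H0 at depth 14
  add 0.0.0.0/0 -> H6 at depth 0
  ? 169.52.0.176  path d0:H6→d1:-→d2:-→d3:-→d4:-→d5:-→d6:-→d7:-→d8:-→d9:-→d10:-→d11:-→d12:-→d13:-→d14:H0  best=H0
  ? 169.52.30.187  path d0:H6→d1:-→d2:-→d3:-→d4:-→d5:-→d6:-→d7:-→d8:-→d9:-→d10:-→d11:-→d12:-→d13:-→d14:H0  best=H0
  add 96.0.0.0/4 -> H3 at depth 4
  ? 169.52.1.56  path d0:H6→d1:-→d2:-→d3:-→d4:-→d5:-→d6:-→d7:-→d8:-→d9:-→d10:-→d11:-→d12:-→d13:-→d14:H0  best=H0
  del 96.0.0.0/4 (clear depth 4)
  add 169.48.0.0/12 -> H1 at depth 12
  ? 169.52.85.201  path d0:H6→d1:-→d2:-→d3:-→d4:-→d5:-→d6:-→d7:-→d8:-→d9:-→d10:-→d11:-→d12:H1→d13:-→d14:H0  best=H0
  add 99.105.22.48/28 -> H3 at depth 28
  add 0.0.0.0/0 -> H0 at depth 0
  add 89.45.24.0/24 -> H4 at depth 24
  del 99.105.22.48/28 (clear depth 28)
  ? 169.52.6.140  path d0:H0→d1:-→d2:-→d3:-→d4:-→d5:-→d6:-→d7:-→d8:-→d9:-→d10:-→d11:-→d12:H1→d13:-→d14:H0  best=H0
  add 169.48.0.0/12 -> H1 at depth 12
  del 89.45.24.0/24 (clear depth 24)
  add 99.104.0.0/15 -> H6 at depth 15
  ? 169.48.0.22  path d0:H0→d1:-→d2:-→d3:-→d4:-→d5:-→d6:-→d7:-→d8:-→d9:-→d10:-→d11:-→d12:H1→d13:-  best=H1
  add 0.0.0.0/0 -> H3 at depth 0
  del 99.104.0.0/15 (clear depth 15)
  ? 169.52.8.9  path d0:H3→d1:-→d2:-→d3:-→d4:-→d5:-→d6:-→d7:-→d8:-→d9:-→d10:-→d11:-→d12:H1→d13:-→d14:H0  best=H0
  add 169.48.0.0/12 -> H5 at depth 12
  ? 132.44.169.68  path d0:H3→d1:-→d2:-  best=H3
  add 0.0.0.0/1 -> H0 at depth 1
  add 64.0.0.0/2 -> H2 at depth 2
  ? 169.52.0.4  path d0:H3→d1:-→d2:-→d3:-→d4:-→d5:-→d6:-→d7:-→d8:-→d9:-→d10:-→d11:-→d12:H5→d13:-→d14:H0  best=H0
  ? 169.48.35.192  path d0:H3→d1:-→d2:-→d3:-→d4:-→d5:-→d6:-→d7:-→d8:-→d9:-→d10:-→d11:-→d12:H5→d13:-  best=H5
  add 89.45.24.196/32 -> H3 at depth 32
  add 89.0.0.0/9 -> H1 at depth 9
  add 169.55.174.0/24 -> H3 at depth 24
  add 99.105.22.54/32 -> H1 at depth 32
  add 169.55.0.0/16 -> H1 at depth 16
  ? 0.0.0.0  path d0:H3→d1:H0  best=H0
  add 99.0.0.0/8 -> H1 at depth 8
  ? 169.55.95.67  path d0:H3→d1:-→d2:-→d3:-→d4:-→d5:-→d6:-→d7:-→d8:-→d9:-→d10:-→d11:-→d12:H5→d13:-→d14:H0→d15:-→d16:H1  best=H1
  del 169.55.0.0/16 (clear depth 16)
  ? 169.48.0.4  path d0:H3→d1:-→d2:-→d3:-→d4:-→d5:-→d6:-→d7:-→d8:-→d9:-→d10:-→d11:-→d12:H5→d13:-  best=H5
  ? 89.45.24.196  path d0:H3→d1:H0→d2:H2→d3:-→d4:-→d5:-→d6:-→d7:-→d8:-→d9:H1→d10:-→d11:-→d12:-→d13:-→d14:-→d15:-→d16:-→d17:-→d18:-→d19:-→d20:-→d21:-→d22:-→d23:-→d24:-→d25:-→d26:-→d27:-→d28:-→d29:-→d30:-→d31:-→d32:H3  best=H3

== LOOKUPS ==
["H0","H0","H0","H0","H0","H1","H0","H3","H0","H5","H0","H1","H5","H3"]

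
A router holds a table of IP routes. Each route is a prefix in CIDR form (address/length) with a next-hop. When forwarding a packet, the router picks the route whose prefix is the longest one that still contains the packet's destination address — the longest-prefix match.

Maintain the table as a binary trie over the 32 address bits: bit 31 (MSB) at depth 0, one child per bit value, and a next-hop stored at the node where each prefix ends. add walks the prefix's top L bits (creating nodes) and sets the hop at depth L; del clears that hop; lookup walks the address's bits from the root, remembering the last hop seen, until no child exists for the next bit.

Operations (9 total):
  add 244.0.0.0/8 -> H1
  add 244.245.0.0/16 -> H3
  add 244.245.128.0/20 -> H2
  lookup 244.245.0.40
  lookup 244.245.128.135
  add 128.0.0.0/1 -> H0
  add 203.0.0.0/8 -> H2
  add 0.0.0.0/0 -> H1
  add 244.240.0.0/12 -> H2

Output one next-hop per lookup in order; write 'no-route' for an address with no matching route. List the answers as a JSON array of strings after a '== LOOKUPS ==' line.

Apply in order:
  add 244.0.0.0/8 -> H1 at depth 8
  add 244.245.0.0/16 -> H3 at depth 16
  add 244.245.128.0/20 -> H2 at depth 20
  ? 244.245.0.40  path d0:-→d1:-→d2:-→d3:-→d4:-→d5:-→d6:-→d7:-→d8:H1→d9:-→d10:-→d11:-→d12:-→d13:-→d14:-→d15:-→d16:H3  best=H3
  ? 244.245.128.135  path d0:-→d1:-→d2:-→d3:-→d4:-→d5:-→d6:-→d7:-→d8:H1→d9:-→d10:-→d11:-→d12:-→d13:-→d14:-→d15:-→d16:H3→d17:-→d18:-→d19:-→d20:H2  best=H2
  add 128.0.0.0/1 -> H0 at depth 1
  add 203.0.0.0/8 -> H2 at depth 8
  add 0.0.0.0/0 -> H1 at depth 0
  add 244.240.0.0/12 -> H2 at depth 12

== LOOKUPS ==
["H3","H2"]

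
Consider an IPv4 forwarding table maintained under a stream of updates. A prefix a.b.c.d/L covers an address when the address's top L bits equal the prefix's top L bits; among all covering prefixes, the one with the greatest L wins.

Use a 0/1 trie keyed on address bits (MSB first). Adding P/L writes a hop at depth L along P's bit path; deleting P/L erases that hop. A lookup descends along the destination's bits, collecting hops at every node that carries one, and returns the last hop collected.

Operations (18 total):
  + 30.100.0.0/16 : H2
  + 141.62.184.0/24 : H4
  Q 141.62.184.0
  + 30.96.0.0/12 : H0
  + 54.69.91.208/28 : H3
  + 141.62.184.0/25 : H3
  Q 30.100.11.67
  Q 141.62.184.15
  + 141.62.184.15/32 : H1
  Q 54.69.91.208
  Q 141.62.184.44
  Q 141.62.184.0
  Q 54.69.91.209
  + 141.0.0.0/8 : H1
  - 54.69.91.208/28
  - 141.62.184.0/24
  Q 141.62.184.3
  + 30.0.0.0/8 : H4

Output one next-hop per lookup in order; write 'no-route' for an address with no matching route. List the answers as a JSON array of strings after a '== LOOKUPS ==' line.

Trace:
  add 30.100.0.0/16 -> H2 at depth 16
  add 141.62.184.0/24 -> H4 at depth 24
  lookup 141.62.184.0: bits 100011010011111010111000 walk d0:-→d1:-→d2:-→d3:-→d4:-→d5:-→d6:-→d7:-→d8:-→d9:-→d10:-→d11:-→d12:-→d13:-→d14:-→d15:-→d16:-→d17:-→d18:-→d19:-→d20:-→d21:-→d22:-→d23:-→d24:H4 -> H4
  add 30.96.0.0/12 -> H0 at depth 12
  add 54.69.91.208/28 -> H3 at depth 28
  add 141.62.184.0/25 -> H3 at depth 25
  lookup 30.100.11.67: bits 0001111001100100 walk d0:-→d1:-→d2:-→d3:-→d4:-→d5:-→d6:-→d7:-→d8:-→d9:-→d10:-→d11:-→d12:H0→d13:-→d14:-→d15:-→d16:H2 -> H2
  lookup 141.62.184.15: bits 1000110100111110101110000 walk d0:-→d1:-→d2:-→d3:-→d4:-→d5:-→d6:-→d7:-→d8:-→d9:-→d10:-→d11:-→d12:-→d13:-→d14:-→d15:-→d16:-→d17:-→d18:-→d19:-→d20:-→d21:-→d22:-→d23:-→d24:H4→d25:H3 -> H3
  add 141.62.184.15/32 -> H1 at depth 32
  lookup 54.69.91.208: bits 0011011001000101010110111101 walk d0:-→d1:-→d2:-→d3:-→d4:-→d5:-→d6:-→d7:-→d8:-→d9:-→d10:-→d11:-→d12:-→d13:-→d14:-→d15:-→d16:-→d17:-→d18:-→d19:-→d20:-→d21:-→d22:-→d23:-→d24:-→d25:-→d26:-→d27:-→d28:H3 -> H3
  lookup 141.62.184.44: bits 10001101001111101011100000 walk d0:-→d1:-→d2:-→d3:-→d4:-→d5:-→d6:-→d7:-→d8:-→d9:-→d10:-→d11:-→d12:-→d13:-→d14:-→d15:-→d16:-→d17:-→d18:-→d19:-→d20:-→d21:-→d22:-→d23:-→d24:H4→d25:H3→d26:- -> H3
  lookup 141.62.184.0: bits 1000110100111110101110000000 walk d0:-→d1:-→d2:-→d3:-→d4:-→d5:-→d6:-→d7:-→d8:-→d9:-→d10:-→d11:-→d12:-→d13:-→d14:-→d15:-→d16:-→d17:-→d18:-→d19:-→d20:-→d21:-→d22:-→d23:-→d24:H4→d25:H3→d26:-→d27:-→d28:- -> H3
  lookup 54.69.91.209: bits 0011011001000101010110111101 walk d0:-→d1:-→d2:-→d3:-→d4:-→d5:-→d6:-→d7:-→d8:-→d9:-→d10:-→d11:-→d12:-→d13:-→d14:-→d15:-→d16:-→d17:-→d18:-→d19:-→d20:-→d21:-→d22:-→d23:-→d24:-→d25:-→d26:-→d27:-→d28:H3 -> H3
  add 141.0.0.0/8 -> H1 at depth 8
  - 54.69.91.208/28 clear@28
  - 141.62.184.0/24 clear@24
  lookup 141.62.184.3: bits 1000110100111110101110000000 walk d0:-→d1:-→d2:-→d3:-→d4:-→d5:-→d6:-→d7:-→d8:H1→d9:-→d10:-→d11:-→d12:-→d13:-→d14:-→d15:-→d16:-→d17:-→d18:-→d19:-→d20:-→d21:-→d22:-→d23:-→d24:-→d25:H3→d26:-→d27:-→d28:- -> H3
  add 30.0.0.0/8 -> H4 at depth 8

== LOOKUPS ==
["H4","H2","H3","H3","H3","H3","H3","H3"]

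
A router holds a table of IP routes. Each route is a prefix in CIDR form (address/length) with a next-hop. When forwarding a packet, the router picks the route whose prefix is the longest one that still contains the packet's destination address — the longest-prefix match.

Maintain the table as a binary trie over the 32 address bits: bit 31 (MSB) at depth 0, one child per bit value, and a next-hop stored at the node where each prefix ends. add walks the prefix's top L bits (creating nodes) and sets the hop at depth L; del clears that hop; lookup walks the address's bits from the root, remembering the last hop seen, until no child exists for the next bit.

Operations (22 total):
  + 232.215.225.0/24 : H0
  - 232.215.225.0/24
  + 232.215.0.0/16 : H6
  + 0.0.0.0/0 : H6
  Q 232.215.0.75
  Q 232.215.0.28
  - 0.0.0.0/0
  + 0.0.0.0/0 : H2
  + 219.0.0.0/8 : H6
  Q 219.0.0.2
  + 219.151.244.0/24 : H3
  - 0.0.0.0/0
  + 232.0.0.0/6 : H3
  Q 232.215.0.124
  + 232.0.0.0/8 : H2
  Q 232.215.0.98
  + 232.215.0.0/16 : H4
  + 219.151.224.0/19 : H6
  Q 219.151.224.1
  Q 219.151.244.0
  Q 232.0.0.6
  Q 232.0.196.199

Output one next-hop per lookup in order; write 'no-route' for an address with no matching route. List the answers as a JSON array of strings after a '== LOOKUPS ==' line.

Process each operation:
  + 232.215.225.0/24 (H0) depth=24
  - 232.215.225.0/24 clear@24
  + 232.215.0.0/16 (H6) depth=16
  + 0.0.0.0/0 (H6) depth=0
  ? 232.215.0.75  path d0:H6→d1:-→d2:-→d3:-→d4:-→d5:-→d6:-→d7:-→d8:-→d9:-→d10:-→d11:-→d12:-→d13:-→d14:-→d15:-→d16:H6  best=H6
  ? 232.215.0.28  path d0:H6→d1:-→d2:-→d3:-→d4:-→d5:-→d6:-→d7:-→d8:-→d9:-→d10:-→d11:-→d12:-→d13:-→d14:-→d15:-→d16:H6  best=H6
  - 0.0.0.0/0 clear@0
  + 0.0.0.0/0 (H2) depth=0
  + 219.0.0.0/8 (H6) depth=8
  ? 219.0.0.2  path d0:H2→d1:-→d2:-→d3:-→d4:-→d5:-→d6:-→d7:-→d8:H6  best=H6
  + 219.151.244.0/24 (H3) depth=24
  - 0.0.0.0/0 clear@0
  + 232.0.0.0/6 (H3) depth=6
  ? 232.215.0.124  path d0:-→d1:-→d2:-→d3:-→d4:-→d5:-→d6:H3→d7:-→d8:-→d9:-→d10:-→d11:-→d12:-→d13:-→d14:-→d15:-→d16:H6  best=H6
  + 232.0.0.0/8 (H2) depth=8
  ? 232.215.0.98  path d0:-→d1:-→d2:-→d3:-→d4:-→d5:-→d6:H3→d7:-→d8:H2→d9:-→d10:-→d11:-→d12:-→d13:-→d14:-→d15:-→d16:H6  best=H6
  + 232.215.0.0/16 (H4) depth=16
  + 219.151.224.0/19 (H6) depth=19
  ? 219.151.224.1  path d0:-→d1:-→d2:-→d3:-→d4:-→d5:-→d6:-→d7:-→d8:H6→d9:-→d10:-→d11:-→d12:-→d13:-→d14:-→d15:-→d16:-→d17:-→d18:-→d19:H6  best=H6
  ? 219.151.244.0  path d0:-→d1:-→d2:-→d3:-→d4:-→d5:-→d6:-→d7:-→d8:H6→d9:-→d10:-→d11:-→d12:-→d13:-→d14:-→d15:-→d16:-→d17:-→d18:-→d19:H6→d20:-→d21:-→d22:-→d23:-→d24:H3  best=H3
  ? 232.0.0.6  path d0:-→d1:-→d2:-→d3:-→d4:-→d5:-→d6:H3→d7:-→d8:H2  best=H2
  ? 232.0.196.199  path d0:-→d1:-→d2:-→d3:-→d4:-→d5:-→d6:H3→d7:-→d8:H2  best=H2

== LOOKUPS ==
["H6","H6","H6","H6","H6","H6","H3","H2","H2"]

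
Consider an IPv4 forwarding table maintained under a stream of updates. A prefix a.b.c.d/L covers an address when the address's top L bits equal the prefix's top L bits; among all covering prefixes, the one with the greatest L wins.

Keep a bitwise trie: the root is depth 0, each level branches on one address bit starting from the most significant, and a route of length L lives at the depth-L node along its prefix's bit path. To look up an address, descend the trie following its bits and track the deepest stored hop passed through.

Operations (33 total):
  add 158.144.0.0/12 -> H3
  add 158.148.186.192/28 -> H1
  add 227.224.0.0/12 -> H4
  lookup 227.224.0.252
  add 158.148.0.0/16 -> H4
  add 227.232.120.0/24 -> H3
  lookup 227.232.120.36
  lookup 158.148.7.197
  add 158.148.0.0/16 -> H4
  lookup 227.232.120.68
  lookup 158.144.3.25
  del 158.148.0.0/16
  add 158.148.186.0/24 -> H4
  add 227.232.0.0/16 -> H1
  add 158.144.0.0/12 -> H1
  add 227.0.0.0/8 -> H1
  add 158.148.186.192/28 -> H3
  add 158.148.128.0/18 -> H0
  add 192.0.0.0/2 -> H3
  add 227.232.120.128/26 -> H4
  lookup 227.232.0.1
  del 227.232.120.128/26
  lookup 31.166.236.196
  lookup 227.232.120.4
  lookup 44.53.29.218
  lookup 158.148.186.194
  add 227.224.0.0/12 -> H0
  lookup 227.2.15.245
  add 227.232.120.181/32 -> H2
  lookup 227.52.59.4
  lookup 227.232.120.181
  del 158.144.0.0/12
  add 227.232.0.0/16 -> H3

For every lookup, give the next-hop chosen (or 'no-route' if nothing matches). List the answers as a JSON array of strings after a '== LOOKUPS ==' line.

Apply in order:
  add 158.144.0.0/12 -> H3 at depth 12
  add 158.148.186.192/28 -> H1 at depth 28
  add 227.224.0.0/12 -> H4 at depth 12
  Q 227.224.0.252: descend 111000111110 ; hops seen [H4] ; pick H4
  add 158.148.0.0/16 -> H4 at depth 16
  add 227.232.120.0/24 -> H3 at depth 24
  Q 227.232.120.36: descend 111000111110100001111000 ; hops seen [H4,H3] ; pick H3
  Q 158.148.7.197: descend 1001111010010100 ; hops seen [H3,H4] ; pick H4
  add 158.148.0.0/16 -> H4 at depth 16
  Q 227.232.120.68: descend 111000111110100001111000 ; hops seen [H4,H3] ; pick H3
  Q 158.144.3.25: descend 1001111010010 ; hops seen [H3] ; pick H3
  del 158.148.0.0/16 (clear depth 16)
  add 158.148.186.0/24 -> H4 at depth 24
  add 227.232.0.0/16 -> H1 at depth 16
  add 158.144.0.0/12 -> H1 at depth 12
  add 227.0.0.0/8 -> H1 at depth 8
  add 158.148.186.192/28 -> H3 at depth 28
  add 158.148.128.0/18 -> H0 at depth 18
  add 192.0.0.0/2 -> H3 at depth 2
  add 227.232.120.128/26 -> H4 at depth 26
  Q 227.232.0.1: descend 11100011111010000 ; hops seen [H3,H1,H4,H1] ; pick H1
  del 227.232.120.128/26 (clear depth 26)
  Q 31.166.236.196: descend ε ; hops seen [∅] ; pick no-route
  Q 227.232.120.4: descend 111000111110100001111000 ; hops seen [H3,H1,H4,H1,H3] ; pick H3
  Q 44.53.29.218: descend ε ; hops seen [∅] ; pick no-route
  Q 158.148.186.194: descend 1001111010010100101110101100 ; hops seen [H1,H0,H4,H3] ; pick H3
  add 227.224.0.0/12 -> H0 at depth 12
  Q 227.2.15.245: descend 11100011 ; hops seen [H3,H1] ; pick H1
  add 227.232.120.181/32 -> H2 at depth 32
  Q 227.52.59.4: descend 11100011 ; hops seen [H3,H1] ; pick H1
  Q 227.232.120.181: descend 11100011111010000111100010110101 ; hops seen [H3,H1,H0,H1,H3,H2] ; pick H2
  del 158.144.0.0/12 (clear depth 12)
  add 227.232.0.0/16 -> H3 at depth 16

== LOOKUPS ==
["H4","H3","H4","H3","H3","H1","no-route","H3","no-route","H3","H1","H1","H2"]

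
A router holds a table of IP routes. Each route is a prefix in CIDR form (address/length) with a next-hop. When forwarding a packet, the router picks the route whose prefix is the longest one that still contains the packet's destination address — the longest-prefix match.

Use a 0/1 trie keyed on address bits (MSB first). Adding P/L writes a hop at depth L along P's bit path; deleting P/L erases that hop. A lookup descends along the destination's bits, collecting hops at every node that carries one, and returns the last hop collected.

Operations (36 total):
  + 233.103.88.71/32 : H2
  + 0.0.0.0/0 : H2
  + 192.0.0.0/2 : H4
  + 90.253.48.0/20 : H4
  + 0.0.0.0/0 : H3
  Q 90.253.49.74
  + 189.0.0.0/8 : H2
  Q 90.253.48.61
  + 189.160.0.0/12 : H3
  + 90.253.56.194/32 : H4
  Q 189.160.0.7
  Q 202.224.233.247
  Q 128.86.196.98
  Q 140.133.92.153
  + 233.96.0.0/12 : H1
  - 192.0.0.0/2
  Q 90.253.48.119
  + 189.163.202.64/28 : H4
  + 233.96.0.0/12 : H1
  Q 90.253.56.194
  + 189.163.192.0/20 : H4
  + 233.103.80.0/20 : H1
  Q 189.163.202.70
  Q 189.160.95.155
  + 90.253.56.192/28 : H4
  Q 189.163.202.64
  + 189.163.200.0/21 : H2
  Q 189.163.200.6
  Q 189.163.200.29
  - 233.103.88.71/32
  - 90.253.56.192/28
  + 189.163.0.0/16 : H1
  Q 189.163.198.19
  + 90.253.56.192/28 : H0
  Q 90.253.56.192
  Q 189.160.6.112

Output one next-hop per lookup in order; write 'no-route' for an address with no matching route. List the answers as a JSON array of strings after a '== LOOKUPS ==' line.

Trace:
  add 233.103.88.71/32 -> H2 at depth 32
  add 0.0.0.0/0 -> H2 at depth 0
  add 192.0.0.0/2 -> H4 at depth 2
  add 90.253.48.0/20 -> H4 at depth 20
  add 0.0.0.0/0 -> H3 at depth 0
  lookup 90.253.49.74: bits 01011010111111010011 walk d0:H3→d1:-→d2:-→d3:-→d4:-→d5:-→d6:-→d7:-→d8:-→d9:-→d10:-→d11:-→d12:-→d13:-→d14:-→d15:-→d16:-→d17:-→d18:-→d19:-→d20:H4 -> H4
  add 189.0.0.0/8 -> H2 at depth 8
  lookup 90.253.48.61: bits 01011010111111010011 walk d0:H3→d1:-→d2:-→d3:-→d4:-→d5:-→d6:-→d7:-→d8:-→d9:-→d10:-→d11:-→d12:-→d13:-→d14:-→d15:-→d16:-→d17:-→d18:-→d19:-→d20:H4 -> H4
  add 189.160.0.0/12 -> H3 at depth 12
  add 90.253.56.194/32 -> H4 at depth 32
  lookup 189.160.0.7: bits 101111011010 walk d0:H3→d1:-→d2:-→d3:-→d4:-→d5:-→d6:-→d7:-→d8:H2→d9:-→d10:-→d11:-→d12:H3 -> H3
  lookup 202.224.233.247: bits 11 walk d0:H3→d1:-→d2:H4 -> H4
  lookup 128.86.196.98: bits 10 walk d0:H3→d1:-→d2:- -> H3
  lookup 140.133.92.153: bits 10 walk d0:H3→d1:-→d2:- -> H3
  add 233.96.0.0/12 -> H1 at depth 12
  del 192.0.0.0/2 (clear depth 2)
  lookup 90.253.48.119: bits 01011010111111010011 walk d0:H3→d1:-→d2:-→d3:-→d4:-→d5:-→d6:-→d7:-→d8:-→d9:-→d10:-→d11:-→d12:-→d13:-→d14:-→d15:-→d16:-→d17:-→d18:-→d19:-→d20:H4 -> H4
  add 189.163.202.64/28 -> H4 at depth 28
  add 233.96.0.0/12 -> H1 at depth 12
  lookup 90.253.56.194: bits 01011010111111010011100011000010 walk d0:H3→d1:-→d2:-→d3:-→d4:-→d5:-→d6:-→d7:-→d8:-→d9:-→d10:-→d11:-→d12:-→d13:-→d14:-→d15:-→d16:-→d17:-→d18:-→d19:-→d20:H4→d21:-→d22:-→d23:-→d24:-→d25:-→d26:-→d27:-→d28:-→d29:-→d30:-→d31:-→d32:H4 -> H4
  add 189.163.192.0/20 -> H4 at depth 20
  add 233.103.80.0/20 -> H1 at depth 20
  lookup 189.163.202.70: bits 1011110110100011110010100100 walk d0:H3→d1:-→d2:-→d3:-→d4:-→d5:-→d6:-→d7:-→d8:H2→d9:-→d10:-→d11:-→d12:H3→d13:-→d14:-→d15:-→d16:-→d17:-→d18:-→d19:-→d20:H4→d21:-→d22:-→d23:-→d24:-→d25:-→d26:-→d27:-→d28:H4 -> H4
  lookup 189.160.95.155: bits 10111101101000 walk d0:H3→d1:-→d2:-→d3:-→d4:-→d5:-→d6:-→d7:-→d8:H2→d9:-→d10:-→d11:-→d12:H3→d13:-→d14:- -> H3
  add 90.253.56.192/28 -> H4 at depth 28
  lookup 189.163.202.64: bits 1011110110100011110010100100 walk d0:H3→d1:-→d2:-→d3:-→d4:-→d5:-→d6:-→d7:-→d8:H2→d9:-→d10:-→d11:-→d12:H3→d13:-→d14:-→d15:-→d16:-→d17:-→d18:-→d19:-→d20:H4→d21:-→d22:-→d23:-→d24:-→d25:-→d26:-→d27:-→d28:H4 -> H4
  add 189.163.200.0/21 -> H2 at depth 21
  lookup 189.163.200.6: bits 1011110110100011110010 walk d0:H3→d1:-→d2:-→d3:-→d4:-→d5:-→d6:-→d7:-→d8:H2→d9:-→d10:-→d11:-→d12:H3→d13:-→d14:-→d15:-→d16:-→d17:-→d18:-→d19:-→d20:H4→d21:H2→d22:- -> H2
  lookup 189.163.200.29: bits 1011110110100011110010 walk d0:H3→d1:-→d2:-→d3:-→d4:-→d5:-→d6:-→d7:-→d8:H2→d9:-→d10:-→d11:-→d12:H3→d13:-→d14:-→d15:-→d16:-→d17:-→d18:-→d19:-→d20:H4→d21:H2→d22:- -> H2
  del 233.103.88.71/32 (clear depth 32)
  del 90.253.56.192/28 (clear depth 28)
  add 189.163.0.0/16 -> H1 at depth 16
  lookup 189.163.198.19: bits 10111101101000111100 walk d0:H3→d1:-→d2:-→d3:-→d4:-→d5:-→d6:-→d7:-→d8:H2→d9:-→d10:-→d11:-→d12:H3→d13:-→d14:-→d15:-→d16:H1→d17:-→d18:-→d19:-→d20:H4 -> H4
  add 90.253.56.192/28 -> H0 at depth 28
  lookup 90.253.56.192: bits 010110101111110100111000110000 walk d0:H3→d1:-→d2:-→d3:-→d4:-→d5:-→d6:-→d7:-→d8:-→d9:-→d10:-→d11:-→d12:-→d13:-→d14:-→d15:-→d16:-→d17:-→d18:-→d19:-→d20:H4→d21:-→d22:-→d23:-→d24:-→d25:-→d26:-→d27:-→d28:H0→d29:-→d30:- -> H0
  lookup 189.160.6.112: bits 10111101101000 walk d0:H3→d1:-→d2:-→d3:-→d4:-→d5:-→d6:-→d7:-→d8:H2→d9:-→d10:-→d11:-→d12:H3→d13:-→d14:- -> H3

== LOOKUPS ==
["H4","H4","H3","H4","H3","H3","H4","H4","H4","H3","H4","H2","H2","H4","H0","H3"]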